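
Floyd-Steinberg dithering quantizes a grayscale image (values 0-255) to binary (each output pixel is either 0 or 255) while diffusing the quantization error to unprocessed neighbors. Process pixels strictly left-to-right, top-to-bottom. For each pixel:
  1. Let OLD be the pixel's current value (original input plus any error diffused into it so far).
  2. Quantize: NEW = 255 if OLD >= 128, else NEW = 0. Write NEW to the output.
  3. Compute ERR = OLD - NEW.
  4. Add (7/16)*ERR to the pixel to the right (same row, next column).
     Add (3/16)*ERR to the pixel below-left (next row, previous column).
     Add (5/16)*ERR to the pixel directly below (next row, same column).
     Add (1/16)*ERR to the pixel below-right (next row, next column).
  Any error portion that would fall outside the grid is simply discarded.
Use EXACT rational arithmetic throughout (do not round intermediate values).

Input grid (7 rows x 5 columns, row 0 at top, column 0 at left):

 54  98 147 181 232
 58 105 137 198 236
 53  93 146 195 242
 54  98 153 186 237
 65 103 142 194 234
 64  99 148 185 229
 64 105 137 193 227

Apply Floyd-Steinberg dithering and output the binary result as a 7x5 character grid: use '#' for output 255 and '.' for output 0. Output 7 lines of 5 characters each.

(0,0): OLD=54 → NEW=0, ERR=54
(0,1): OLD=973/8 → NEW=0, ERR=973/8
(0,2): OLD=25627/128 → NEW=255, ERR=-7013/128
(0,3): OLD=321597/2048 → NEW=255, ERR=-200643/2048
(0,4): OLD=6197675/32768 → NEW=255, ERR=-2158165/32768
(1,0): OLD=12503/128 → NEW=0, ERR=12503/128
(1,1): OLD=183137/1024 → NEW=255, ERR=-77983/1024
(1,2): OLD=2483573/32768 → NEW=0, ERR=2483573/32768
(1,3): OLD=24218193/131072 → NEW=255, ERR=-9205167/131072
(1,4): OLD=374487251/2097152 → NEW=255, ERR=-160286509/2097152
(2,0): OLD=1134523/16384 → NEW=0, ERR=1134523/16384
(2,1): OLD=62816313/524288 → NEW=0, ERR=62816313/524288
(2,2): OLD=1712747499/8388608 → NEW=255, ERR=-426347541/8388608
(2,3): OLD=18954727313/134217728 → NEW=255, ERR=-15270793327/134217728
(2,4): OLD=352077715639/2147483648 → NEW=255, ERR=-195530614601/2147483648
(3,0): OLD=822957451/8388608 → NEW=0, ERR=822957451/8388608
(3,1): OLD=11620588847/67108864 → NEW=255, ERR=-5492171473/67108864
(3,2): OLD=187835390389/2147483648 → NEW=0, ERR=187835390389/2147483648
(3,3): OLD=723544848589/4294967296 → NEW=255, ERR=-371671811891/4294967296
(3,4): OLD=11240841770721/68719476736 → NEW=255, ERR=-6282624796959/68719476736
(4,0): OLD=86235002181/1073741824 → NEW=0, ERR=86235002181/1073741824
(4,1): OLD=4641778925381/34359738368 → NEW=255, ERR=-4119954358459/34359738368
(4,2): OLD=52520361014443/549755813888 → NEW=0, ERR=52520361014443/549755813888
(4,3): OLD=1733517478611781/8796093022208 → NEW=255, ERR=-509486242051259/8796093022208
(4,4): OLD=24584104839981411/140737488355328 → NEW=255, ERR=-11303954690627229/140737488355328
(5,0): OLD=36622109362415/549755813888 → NEW=0, ERR=36622109362415/549755813888
(5,1): OLD=499642515109389/4398046511104 → NEW=0, ERR=499642515109389/4398046511104
(5,2): OLD=29442605327356149/140737488355328 → NEW=255, ERR=-6445454203252491/140737488355328
(5,3): OLD=77559808773179611/562949953421312 → NEW=255, ERR=-65992429349254949/562949953421312
(5,4): OLD=1342015410587077369/9007199254740992 → NEW=255, ERR=-954820399371875591/9007199254740992
(6,0): OLD=7467411547195263/70368744177664 → NEW=0, ERR=7467411547195263/70368744177664
(6,1): OLD=410964441902207729/2251799813685248 → NEW=255, ERR=-163244510587530511/2251799813685248
(6,2): OLD=2741505096770098539/36028797018963968 → NEW=0, ERR=2741505096770098539/36028797018963968
(6,3): OLD=96222002411694694489/576460752303423488 → NEW=255, ERR=-50775489425678294951/576460752303423488
(6,4): OLD=1365158250933648786863/9223372036854775808 → NEW=255, ERR=-986801618464319044177/9223372036854775808
Row 0: ..###
Row 1: .#.##
Row 2: ..###
Row 3: .#.##
Row 4: .#.##
Row 5: ..###
Row 6: .#.##

Answer: ..###
.#.##
..###
.#.##
.#.##
..###
.#.##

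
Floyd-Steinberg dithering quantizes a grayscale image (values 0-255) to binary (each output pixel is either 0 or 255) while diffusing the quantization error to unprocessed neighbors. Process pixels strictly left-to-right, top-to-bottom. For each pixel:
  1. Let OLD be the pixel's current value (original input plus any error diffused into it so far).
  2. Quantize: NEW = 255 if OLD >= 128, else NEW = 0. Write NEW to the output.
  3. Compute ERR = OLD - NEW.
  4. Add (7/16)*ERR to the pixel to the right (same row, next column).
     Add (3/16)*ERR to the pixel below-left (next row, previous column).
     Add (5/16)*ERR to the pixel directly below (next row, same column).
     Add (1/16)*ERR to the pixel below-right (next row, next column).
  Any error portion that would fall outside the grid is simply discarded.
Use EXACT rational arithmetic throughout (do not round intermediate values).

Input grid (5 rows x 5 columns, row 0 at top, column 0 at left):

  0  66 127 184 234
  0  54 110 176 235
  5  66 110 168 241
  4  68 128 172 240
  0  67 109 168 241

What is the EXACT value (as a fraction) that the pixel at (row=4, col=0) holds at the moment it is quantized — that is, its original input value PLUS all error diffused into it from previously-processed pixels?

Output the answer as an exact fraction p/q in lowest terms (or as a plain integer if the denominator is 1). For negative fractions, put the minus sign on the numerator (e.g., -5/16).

Answer: 1943453665/67108864

Derivation:
(0,0): OLD=0 → NEW=0, ERR=0
(0,1): OLD=66 → NEW=0, ERR=66
(0,2): OLD=1247/8 → NEW=255, ERR=-793/8
(0,3): OLD=18001/128 → NEW=255, ERR=-14639/128
(0,4): OLD=376759/2048 → NEW=255, ERR=-145481/2048
(1,0): OLD=99/8 → NEW=0, ERR=99/8
(1,1): OLD=3933/64 → NEW=0, ERR=3933/64
(1,2): OLD=181433/2048 → NEW=0, ERR=181433/2048
(1,3): OLD=1306657/8192 → NEW=255, ERR=-782303/8192
(1,4): OLD=21479283/131072 → NEW=255, ERR=-11944077/131072
(2,0): OLD=20879/1024 → NEW=0, ERR=20879/1024
(2,1): OLD=3653917/32768 → NEW=0, ERR=3653917/32768
(2,2): OLD=90389799/524288 → NEW=255, ERR=-43303641/524288
(2,3): OLD=758941621/8388608 → NEW=0, ERR=758941621/8388608
(2,4): OLD=33035880883/134217728 → NEW=255, ERR=-1189639757/134217728
(3,0): OLD=16399543/524288 → NEW=0, ERR=16399543/524288
(3,1): OLD=429157315/4194304 → NEW=0, ERR=429157315/4194304
(3,2): OLD=22936007929/134217728 → NEW=255, ERR=-11289512711/134217728
(3,3): OLD=42050159599/268435456 → NEW=255, ERR=-26400881681/268435456
(3,4): OLD=858375713575/4294967296 → NEW=255, ERR=-236840946905/4294967296
(4,0): OLD=1943453665/67108864 → NEW=0, ERR=1943453665/67108864
Target (4,0): original=0, with diffused error = 1943453665/67108864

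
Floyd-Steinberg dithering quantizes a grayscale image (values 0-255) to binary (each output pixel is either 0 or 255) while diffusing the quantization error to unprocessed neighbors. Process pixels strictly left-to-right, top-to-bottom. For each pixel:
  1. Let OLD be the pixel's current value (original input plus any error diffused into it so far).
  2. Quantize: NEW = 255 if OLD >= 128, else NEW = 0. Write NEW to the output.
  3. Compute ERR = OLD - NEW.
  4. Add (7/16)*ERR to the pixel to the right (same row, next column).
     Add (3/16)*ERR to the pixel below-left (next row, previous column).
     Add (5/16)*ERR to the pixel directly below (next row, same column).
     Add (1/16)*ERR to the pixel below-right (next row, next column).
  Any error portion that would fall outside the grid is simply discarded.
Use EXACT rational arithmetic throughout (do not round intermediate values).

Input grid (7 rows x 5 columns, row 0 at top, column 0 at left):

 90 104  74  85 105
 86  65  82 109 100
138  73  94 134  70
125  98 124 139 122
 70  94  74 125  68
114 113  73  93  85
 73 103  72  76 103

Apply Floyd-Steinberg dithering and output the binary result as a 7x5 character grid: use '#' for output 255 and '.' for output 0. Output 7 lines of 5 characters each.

(0,0): OLD=90 → NEW=0, ERR=90
(0,1): OLD=1147/8 → NEW=255, ERR=-893/8
(0,2): OLD=3221/128 → NEW=0, ERR=3221/128
(0,3): OLD=196627/2048 → NEW=0, ERR=196627/2048
(0,4): OLD=4817029/32768 → NEW=255, ERR=-3538811/32768
(1,0): OLD=11929/128 → NEW=0, ERR=11929/128
(1,1): OLD=83183/1024 → NEW=0, ERR=83183/1024
(1,2): OLD=4470491/32768 → NEW=255, ERR=-3885349/32768
(1,3): OLD=8972063/131072 → NEW=0, ERR=8972063/131072
(1,4): OLD=214327549/2097152 → NEW=0, ERR=214327549/2097152
(2,0): OLD=2987701/16384 → NEW=255, ERR=-1190219/16384
(2,1): OLD=26317015/524288 → NEW=0, ERR=26317015/524288
(2,2): OLD=812174789/8388608 → NEW=0, ERR=812174789/8388608
(2,3): OLD=28118740479/134217728 → NEW=255, ERR=-6106780161/134217728
(2,4): OLD=185348602425/2147483648 → NEW=0, ERR=185348602425/2147483648
(3,0): OLD=937092005/8388608 → NEW=0, ERR=937092005/8388608
(3,1): OLD=11822737409/67108864 → NEW=255, ERR=-5290022911/67108864
(3,2): OLD=245618450075/2147483648 → NEW=0, ERR=245618450075/2147483648
(3,3): OLD=846344115507/4294967296 → NEW=255, ERR=-248872544973/4294967296
(3,4): OLD=8299737406079/68719476736 → NEW=0, ERR=8299737406079/68719476736
(4,0): OLD=96775539147/1073741824 → NEW=0, ERR=96775539147/1073741824
(4,1): OLD=4715020192395/34359738368 → NEW=255, ERR=-4046713091445/34359738368
(4,2): OLD=23322981783813/549755813888 → NEW=0, ERR=23322981783813/549755813888
(4,3): OLD=1365566092445067/8796093022208 → NEW=255, ERR=-877437628217973/8796093022208
(4,4): OLD=8230226778422349/140737488355328 → NEW=0, ERR=8230226778422349/140737488355328
(5,0): OLD=66016109772417/549755813888 → NEW=0, ERR=66016109772417/549755813888
(5,1): OLD=625926126997763/4398046511104 → NEW=255, ERR=-495575733333757/4398046511104
(5,2): OLD=1533343489907547/140737488355328 → NEW=0, ERR=1533343489907547/140737488355328
(5,3): OLD=45154285129141557/562949953421312 → NEW=0, ERR=45154285129141557/562949953421312
(5,4): OLD=1190140459919471927/9007199254740992 → NEW=255, ERR=-1106695350039481033/9007199254740992
(6,0): OLD=6290835515864881/70368744177664 → NEW=0, ERR=6290835515864881/70368744177664
(6,1): OLD=262215115269749151/2251799813685248 → NEW=0, ERR=262215115269749151/2251799813685248
(6,2): OLD=4840363317529068613/36028797018963968 → NEW=255, ERR=-4346979922306743227/36028797018963968
(6,3): OLD=14943720693180840375/576460752303423488 → NEW=0, ERR=14943720693180840375/576460752303423488
(6,4): OLD=746708840607914814657/9223372036854775808 → NEW=0, ERR=746708840607914814657/9223372036854775808
Row 0: .#..#
Row 1: ..#..
Row 2: #..#.
Row 3: .#.#.
Row 4: .#.#.
Row 5: .#..#
Row 6: ..#..

Answer: .#..#
..#..
#..#.
.#.#.
.#.#.
.#..#
..#..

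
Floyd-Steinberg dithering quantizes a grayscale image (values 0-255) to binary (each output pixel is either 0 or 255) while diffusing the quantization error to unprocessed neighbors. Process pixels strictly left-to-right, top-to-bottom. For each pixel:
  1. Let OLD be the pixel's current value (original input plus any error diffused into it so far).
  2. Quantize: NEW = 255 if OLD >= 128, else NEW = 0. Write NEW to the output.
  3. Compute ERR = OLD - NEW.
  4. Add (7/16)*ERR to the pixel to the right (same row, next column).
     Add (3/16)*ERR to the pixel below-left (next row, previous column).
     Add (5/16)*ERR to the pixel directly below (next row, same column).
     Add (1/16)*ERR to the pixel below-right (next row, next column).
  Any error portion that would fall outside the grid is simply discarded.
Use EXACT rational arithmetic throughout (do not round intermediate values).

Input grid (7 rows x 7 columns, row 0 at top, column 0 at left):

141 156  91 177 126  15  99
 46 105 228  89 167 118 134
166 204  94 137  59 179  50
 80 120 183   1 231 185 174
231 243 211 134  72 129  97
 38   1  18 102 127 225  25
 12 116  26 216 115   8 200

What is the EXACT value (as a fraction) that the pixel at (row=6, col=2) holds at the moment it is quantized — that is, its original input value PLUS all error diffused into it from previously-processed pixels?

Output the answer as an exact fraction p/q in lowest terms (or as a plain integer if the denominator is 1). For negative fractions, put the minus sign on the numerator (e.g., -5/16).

Answer: 749647686162027865/9007199254740992

Derivation:
(0,0): OLD=141 → NEW=255, ERR=-114
(0,1): OLD=849/8 → NEW=0, ERR=849/8
(0,2): OLD=17591/128 → NEW=255, ERR=-15049/128
(0,3): OLD=257153/2048 → NEW=0, ERR=257153/2048
(0,4): OLD=5928839/32768 → NEW=255, ERR=-2427001/32768
(0,5): OLD=-9124687/524288 → NEW=0, ERR=-9124687/524288
(0,6): OLD=766599383/8388608 → NEW=0, ERR=766599383/8388608
(1,0): OLD=3875/128 → NEW=0, ERR=3875/128
(1,1): OLD=125173/1024 → NEW=0, ERR=125173/1024
(1,2): OLD=9008409/32768 → NEW=255, ERR=652569/32768
(1,3): OLD=15167077/131072 → NEW=0, ERR=15167077/131072
(1,4): OLD=1669872719/8388608 → NEW=255, ERR=-469222321/8388608
(1,5): OLD=6750823295/67108864 → NEW=0, ERR=6750823295/67108864
(1,6): OLD=220633182865/1073741824 → NEW=255, ERR=-53170982255/1073741824
(2,0): OLD=3250263/16384 → NEW=255, ERR=-927657/16384
(2,1): OLD=116944941/524288 → NEW=255, ERR=-16748499/524288
(2,2): OLD=969588679/8388608 → NEW=0, ERR=969588679/8388608
(2,3): OLD=14393902415/67108864 → NEW=255, ERR=-2718857905/67108864
(2,4): OLD=26783941375/536870912 → NEW=0, ERR=26783941375/536870912
(2,5): OLD=3770664222933/17179869184 → NEW=255, ERR=-610202418987/17179869184
(2,6): OLD=6947010597411/274877906944 → NEW=0, ERR=6947010597411/274877906944
(3,0): OLD=472418023/8388608 → NEW=0, ERR=472418023/8388608
(3,1): OLD=10253489627/67108864 → NEW=255, ERR=-6859270693/67108864
(3,2): OLD=88481512257/536870912 → NEW=255, ERR=-48420570303/536870912
(3,3): OLD=-74175718537/2147483648 → NEW=0, ERR=-74175718537/2147483648
(3,4): OLD=61101752005351/274877906944 → NEW=255, ERR=-8992114265369/274877906944
(3,5): OLD=368216010476965/2199023255552 → NEW=255, ERR=-192534919688795/2199023255552
(3,6): OLD=4974110819901307/35184372088832 → NEW=255, ERR=-3997904062750853/35184372088832
(4,0): OLD=246353270185/1073741824 → NEW=255, ERR=-27450894935/1073741824
(4,1): OLD=3203756376853/17179869184 → NEW=255, ERR=-1177110265067/17179869184
(4,2): OLD=38475984718939/274877906944 → NEW=255, ERR=-31617881551781/274877906944
(4,3): OLD=134386463485273/2199023255552 → NEW=0, ERR=134386463485273/2199023255552
(4,4): OLD=1230367384664891/17592186044416 → NEW=0, ERR=1230367384664891/17592186044416
(4,5): OLD=61298190987334331/562949953421312 → NEW=0, ERR=61298190987334331/562949953421312
(4,6): OLD=933664400160816781/9007199254740992 → NEW=0, ERR=933664400160816781/9007199254740992
(5,0): OLD=4717958073871/274877906944 → NEW=0, ERR=4717958073871/274877906944
(5,1): OLD=-79313070967931/2199023255552 → NEW=0, ERR=-79313070967931/2199023255552
(5,2): OLD=-467049392360269/17592186044416 → NEW=0, ERR=-467049392360269/17592186044416
(5,3): OLD=16242059076028319/140737488355328 → NEW=0, ERR=16242059076028319/140737488355328
(5,4): OLD=2013848248641514357/9007199254740992 → NEW=255, ERR=-282987561317438603/9007199254740992
(5,5): OLD=19389900484131560997/72057594037927936 → NEW=255, ERR=1015214004459937317/72057594037927936
(5,6): OLD=81122280099202201227/1152921504606846976 → NEW=0, ERR=81122280099202201227/1152921504606846976
(6,0): OLD=372991575117031/35184372088832 → NEW=0, ERR=372991575117031/35184372088832
(6,1): OLD=59369692224550803/562949953421312 → NEW=0, ERR=59369692224550803/562949953421312
(6,2): OLD=749647686162027865/9007199254740992 → NEW=0, ERR=749647686162027865/9007199254740992
Target (6,2): original=26, with diffused error = 749647686162027865/9007199254740992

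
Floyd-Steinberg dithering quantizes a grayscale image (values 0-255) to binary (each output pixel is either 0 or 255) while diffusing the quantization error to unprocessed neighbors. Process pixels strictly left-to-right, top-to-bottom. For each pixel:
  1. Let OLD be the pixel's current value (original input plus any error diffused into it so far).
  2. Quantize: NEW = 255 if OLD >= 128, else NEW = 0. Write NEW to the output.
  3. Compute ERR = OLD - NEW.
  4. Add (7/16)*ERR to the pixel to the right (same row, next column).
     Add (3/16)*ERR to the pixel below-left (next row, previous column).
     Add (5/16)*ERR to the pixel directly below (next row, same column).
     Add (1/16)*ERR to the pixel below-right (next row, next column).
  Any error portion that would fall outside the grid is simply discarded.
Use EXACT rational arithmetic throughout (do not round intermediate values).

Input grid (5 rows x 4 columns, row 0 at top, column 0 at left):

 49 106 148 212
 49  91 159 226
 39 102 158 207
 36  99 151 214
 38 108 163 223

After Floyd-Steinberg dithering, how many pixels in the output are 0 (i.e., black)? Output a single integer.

Answer: 10

Derivation:
(0,0): OLD=49 → NEW=0, ERR=49
(0,1): OLD=2039/16 → NEW=0, ERR=2039/16
(0,2): OLD=52161/256 → NEW=255, ERR=-13119/256
(0,3): OLD=776519/4096 → NEW=255, ERR=-267961/4096
(1,0): OLD=22581/256 → NEW=0, ERR=22581/256
(1,1): OLD=333555/2048 → NEW=255, ERR=-188685/2048
(1,2): OLD=6447215/65536 → NEW=0, ERR=6447215/65536
(1,3): OLD=257313337/1048576 → NEW=255, ERR=-10073543/1048576
(2,0): OLD=1615137/32768 → NEW=0, ERR=1615137/32768
(2,1): OLD=124499451/1048576 → NEW=0, ERR=124499451/1048576
(2,2): OLD=488905767/2097152 → NEW=255, ERR=-45867993/2097152
(2,3): OLD=6730266923/33554432 → NEW=255, ERR=-1826113237/33554432
(3,0): OLD=1235900049/16777216 → NEW=0, ERR=1235900049/16777216
(3,1): OLD=44912484879/268435456 → NEW=255, ERR=-23538556401/268435456
(3,2): OLD=442459793137/4294967296 → NEW=0, ERR=442459793137/4294967296
(3,3): OLD=16540536452119/68719476736 → NEW=255, ERR=-982930115561/68719476736
(4,0): OLD=191465091965/4294967296 → NEW=0, ERR=191465091965/4294967296
(4,1): OLD=4261322205559/34359738368 → NEW=0, ERR=4261322205559/34359738368
(4,2): OLD=265301028870935/1099511627776 → NEW=255, ERR=-15074436211945/1099511627776
(4,3): OLD=3852171732219345/17592186044416 → NEW=255, ERR=-633835709106735/17592186044416
Output grid:
  Row 0: ..##  (2 black, running=2)
  Row 1: .#.#  (2 black, running=4)
  Row 2: ..##  (2 black, running=6)
  Row 3: .#.#  (2 black, running=8)
  Row 4: ..##  (2 black, running=10)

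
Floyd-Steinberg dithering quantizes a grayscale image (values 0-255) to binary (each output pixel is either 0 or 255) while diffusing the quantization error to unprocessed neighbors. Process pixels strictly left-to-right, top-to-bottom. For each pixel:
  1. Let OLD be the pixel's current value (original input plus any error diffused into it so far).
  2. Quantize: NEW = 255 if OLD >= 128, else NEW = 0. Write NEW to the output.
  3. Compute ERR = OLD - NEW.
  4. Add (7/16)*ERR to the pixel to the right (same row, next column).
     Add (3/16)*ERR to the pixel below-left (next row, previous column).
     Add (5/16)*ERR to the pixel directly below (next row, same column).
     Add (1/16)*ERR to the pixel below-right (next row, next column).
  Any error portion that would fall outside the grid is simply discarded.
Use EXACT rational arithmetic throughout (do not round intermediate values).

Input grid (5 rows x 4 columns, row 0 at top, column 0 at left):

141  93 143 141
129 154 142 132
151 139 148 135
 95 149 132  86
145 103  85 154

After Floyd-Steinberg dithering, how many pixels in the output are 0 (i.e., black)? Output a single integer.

Answer: 10

Derivation:
(0,0): OLD=141 → NEW=255, ERR=-114
(0,1): OLD=345/8 → NEW=0, ERR=345/8
(0,2): OLD=20719/128 → NEW=255, ERR=-11921/128
(0,3): OLD=205321/2048 → NEW=0, ERR=205321/2048
(1,0): OLD=12987/128 → NEW=0, ERR=12987/128
(1,1): OLD=191773/1024 → NEW=255, ERR=-69347/1024
(1,2): OLD=3432801/32768 → NEW=0, ERR=3432801/32768
(1,3): OLD=106609527/524288 → NEW=255, ERR=-27083913/524288
(2,0): OLD=2785423/16384 → NEW=255, ERR=-1392497/16384
(2,1): OLD=55908629/524288 → NEW=0, ERR=55908629/524288
(2,2): OLD=223842633/1048576 → NEW=255, ERR=-43544247/1048576
(2,3): OLD=1799124933/16777216 → NEW=0, ERR=1799124933/16777216
(3,0): OLD=741844127/8388608 → NEW=0, ERR=741844127/8388608
(3,1): OLD=27906020289/134217728 → NEW=255, ERR=-6319500351/134217728
(3,2): OLD=268854628415/2147483648 → NEW=0, ERR=268854628415/2147483648
(3,3): OLD=5899181237817/34359738368 → NEW=255, ERR=-2862552046023/34359738368
(4,0): OLD=351774158067/2147483648 → NEW=255, ERR=-195834172173/2147483648
(4,1): OLD=1329564900185/17179869184 → NEW=0, ERR=1329564900185/17179869184
(4,2): OLD=76646074828345/549755813888 → NEW=255, ERR=-63541657713095/549755813888
(4,3): OLD=749629342620767/8796093022208 → NEW=0, ERR=749629342620767/8796093022208
Output grid:
  Row 0: #.#.  (2 black, running=2)
  Row 1: .#.#  (2 black, running=4)
  Row 2: #.#.  (2 black, running=6)
  Row 3: .#.#  (2 black, running=8)
  Row 4: #.#.  (2 black, running=10)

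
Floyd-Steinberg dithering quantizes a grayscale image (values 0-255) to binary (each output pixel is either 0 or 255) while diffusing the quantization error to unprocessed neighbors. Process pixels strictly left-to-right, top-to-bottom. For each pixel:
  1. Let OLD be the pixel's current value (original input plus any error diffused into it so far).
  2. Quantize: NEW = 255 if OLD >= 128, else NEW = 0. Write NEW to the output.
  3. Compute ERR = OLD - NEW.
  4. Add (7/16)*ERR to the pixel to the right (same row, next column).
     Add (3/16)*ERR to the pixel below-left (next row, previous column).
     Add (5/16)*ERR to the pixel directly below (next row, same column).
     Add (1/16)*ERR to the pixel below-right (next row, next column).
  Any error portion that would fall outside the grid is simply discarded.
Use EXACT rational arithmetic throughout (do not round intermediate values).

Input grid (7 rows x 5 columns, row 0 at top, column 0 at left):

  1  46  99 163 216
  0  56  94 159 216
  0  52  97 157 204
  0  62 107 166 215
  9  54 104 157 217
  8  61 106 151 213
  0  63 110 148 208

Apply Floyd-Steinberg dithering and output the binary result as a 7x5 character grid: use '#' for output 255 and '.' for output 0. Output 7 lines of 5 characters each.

(0,0): OLD=1 → NEW=0, ERR=1
(0,1): OLD=743/16 → NEW=0, ERR=743/16
(0,2): OLD=30545/256 → NEW=0, ERR=30545/256
(0,3): OLD=881463/4096 → NEW=255, ERR=-163017/4096
(0,4): OLD=13014657/65536 → NEW=255, ERR=-3697023/65536
(1,0): OLD=2309/256 → NEW=0, ERR=2309/256
(1,1): OLD=198435/2048 → NEW=0, ERR=198435/2048
(1,2): OLD=11083231/65536 → NEW=255, ERR=-5628449/65536
(1,3): OLD=27752883/262144 → NEW=0, ERR=27752883/262144
(1,4): OLD=1015866297/4194304 → NEW=255, ERR=-53681223/4194304
(2,0): OLD=687665/32768 → NEW=0, ERR=687665/32768
(2,1): OLD=79608619/1048576 → NEW=0, ERR=79608619/1048576
(2,2): OLD=2169007681/16777216 → NEW=255, ERR=-2109182399/16777216
(2,3): OLD=34175954739/268435456 → NEW=0, ERR=34175954739/268435456
(2,4): OLD=1126645972389/4294967296 → NEW=255, ERR=31429311909/4294967296
(3,0): OLD=348852257/16777216 → NEW=0, ERR=348852257/16777216
(3,1): OLD=9739095437/134217728 → NEW=0, ERR=9739095437/134217728
(3,2): OLD=550081915551/4294967296 → NEW=255, ERR=-545134744929/4294967296
(3,3): OLD=1234987943047/8589934592 → NEW=255, ERR=-955445377913/8589934592
(3,4): OLD=24269181021827/137438953472 → NEW=255, ERR=-10777752113533/137438953472
(4,0): OLD=62498729423/2147483648 → NEW=0, ERR=62498729423/2147483648
(4,1): OLD=4597991168591/68719476736 → NEW=0, ERR=4597991168591/68719476736
(4,2): OLD=84980095668353/1099511627776 → NEW=0, ERR=84980095668353/1099511627776
(4,3): OLD=2347128291360847/17592186044416 → NEW=255, ERR=-2138879149965233/17592186044416
(4,4): OLD=37253402409828777/281474976710656 → NEW=255, ERR=-34522716651388503/281474976710656
(5,0): OLD=32589863235661/1099511627776 → NEW=0, ERR=32589863235661/1099511627776
(5,1): OLD=978015660657959/8796093022208 → NEW=0, ERR=978015660657959/8796093022208
(5,2): OLD=45087422723272799/281474976710656 → NEW=255, ERR=-26688696337944481/281474976710656
(5,3): OLD=60074772976761937/1125899906842624 → NEW=0, ERR=60074772976761937/1125899906842624
(5,4): OLD=3430247694731451179/18014398509481984 → NEW=255, ERR=-1163423925186454741/18014398509481984
(6,0): OLD=4237641511400317/140737488355328 → NEW=0, ERR=4237641511400317/140737488355328
(6,1): OLD=427813179363714899/4503599627370496 → NEW=0, ERR=427813179363714899/4503599627370496
(6,2): OLD=10007573186660537025/72057594037927936 → NEW=255, ERR=-8367113293011086655/72057594037927936
(6,3): OLD=110493123618548321675/1152921504606846976 → NEW=0, ERR=110493123618548321675/1152921504606846976
(6,4): OLD=4299595544129963694221/18446744073709551616 → NEW=255, ERR=-404324194665971967859/18446744073709551616
Row 0: ...##
Row 1: ..#.#
Row 2: ..#.#
Row 3: ..###
Row 4: ...##
Row 5: ..#.#
Row 6: ..#.#

Answer: ...##
..#.#
..#.#
..###
...##
..#.#
..#.#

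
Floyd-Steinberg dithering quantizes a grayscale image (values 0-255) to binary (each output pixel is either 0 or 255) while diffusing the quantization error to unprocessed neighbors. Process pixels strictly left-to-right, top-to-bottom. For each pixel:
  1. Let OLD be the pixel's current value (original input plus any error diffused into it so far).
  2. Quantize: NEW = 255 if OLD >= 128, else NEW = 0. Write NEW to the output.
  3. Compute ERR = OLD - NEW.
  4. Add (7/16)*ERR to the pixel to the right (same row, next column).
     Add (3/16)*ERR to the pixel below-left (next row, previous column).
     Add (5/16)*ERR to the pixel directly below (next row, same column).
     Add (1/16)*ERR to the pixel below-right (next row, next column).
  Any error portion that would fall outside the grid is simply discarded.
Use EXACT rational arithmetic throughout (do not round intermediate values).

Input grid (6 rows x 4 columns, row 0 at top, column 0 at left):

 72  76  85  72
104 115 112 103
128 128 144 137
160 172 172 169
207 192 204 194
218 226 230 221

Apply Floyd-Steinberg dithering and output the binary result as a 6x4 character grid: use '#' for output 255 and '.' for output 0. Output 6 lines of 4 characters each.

Answer: ..#.
#..#
.##.
#.##
###.
####

Derivation:
(0,0): OLD=72 → NEW=0, ERR=72
(0,1): OLD=215/2 → NEW=0, ERR=215/2
(0,2): OLD=4225/32 → NEW=255, ERR=-3935/32
(0,3): OLD=9319/512 → NEW=0, ERR=9319/512
(1,0): OLD=4693/32 → NEW=255, ERR=-3467/32
(1,1): OLD=21155/256 → NEW=0, ERR=21155/256
(1,2): OLD=981871/8192 → NEW=0, ERR=981871/8192
(1,3): OLD=20111673/131072 → NEW=255, ERR=-13311687/131072
(2,0): OLD=449073/4096 → NEW=0, ERR=449073/4096
(2,1): OLD=28507099/131072 → NEW=255, ERR=-4916261/131072
(2,2): OLD=39627755/262144 → NEW=255, ERR=-27218965/262144
(2,3): OLD=282389895/4194304 → NEW=0, ERR=282389895/4194304
(3,0): OLD=392647217/2097152 → NEW=255, ERR=-142126543/2097152
(3,1): OLD=3959845839/33554432 → NEW=0, ERR=3959845839/33554432
(3,2): OLD=108159374801/536870912 → NEW=255, ERR=-28742707759/536870912
(3,3): OLD=1375485084215/8589934592 → NEW=255, ERR=-814948236745/8589934592
(4,0): OLD=111641692861/536870912 → NEW=255, ERR=-25260389699/536870912
(4,1): OLD=833309931303/4294967296 → NEW=255, ERR=-261906729177/4294967296
(4,2): OLD=20640311503639/137438953472 → NEW=255, ERR=-14406621631721/137438953472
(4,3): OLD=253210168029137/2199023255552 → NEW=0, ERR=253210168029137/2199023255552
(5,0): OLD=13184710152957/68719476736 → NEW=255, ERR=-4338756414723/68719476736
(5,1): OLD=344645064622203/2199023255552 → NEW=255, ERR=-216105865543557/2199023255552
(5,2): OLD=2955404809491/17179869184 → NEW=255, ERR=-1425461832429/17179869184
(5,3): OLD=7534077323813637/35184372088832 → NEW=255, ERR=-1437937558838523/35184372088832
Row 0: ..#.
Row 1: #..#
Row 2: .##.
Row 3: #.##
Row 4: ###.
Row 5: ####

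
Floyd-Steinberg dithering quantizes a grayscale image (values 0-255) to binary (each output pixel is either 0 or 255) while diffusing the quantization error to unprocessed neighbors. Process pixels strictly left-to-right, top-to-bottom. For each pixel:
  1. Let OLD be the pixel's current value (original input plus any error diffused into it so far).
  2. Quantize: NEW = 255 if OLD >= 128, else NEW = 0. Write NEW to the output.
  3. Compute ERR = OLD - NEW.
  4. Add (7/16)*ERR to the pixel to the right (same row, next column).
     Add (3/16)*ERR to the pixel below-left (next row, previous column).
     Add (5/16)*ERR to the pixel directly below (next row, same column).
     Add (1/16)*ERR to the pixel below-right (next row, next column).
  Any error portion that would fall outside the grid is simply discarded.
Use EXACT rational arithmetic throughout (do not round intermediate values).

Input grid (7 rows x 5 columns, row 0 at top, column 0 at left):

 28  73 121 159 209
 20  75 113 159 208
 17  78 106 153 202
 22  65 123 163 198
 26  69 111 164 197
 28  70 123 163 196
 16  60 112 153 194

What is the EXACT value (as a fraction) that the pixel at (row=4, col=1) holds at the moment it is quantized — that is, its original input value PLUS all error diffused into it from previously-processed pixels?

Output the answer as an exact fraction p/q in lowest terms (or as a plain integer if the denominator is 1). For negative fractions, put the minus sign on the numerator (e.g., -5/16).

(0,0): OLD=28 → NEW=0, ERR=28
(0,1): OLD=341/4 → NEW=0, ERR=341/4
(0,2): OLD=10131/64 → NEW=255, ERR=-6189/64
(0,3): OLD=119493/1024 → NEW=0, ERR=119493/1024
(0,4): OLD=4260707/16384 → NEW=255, ERR=82787/16384
(1,0): OLD=2863/64 → NEW=0, ERR=2863/64
(1,1): OLD=53673/512 → NEW=0, ERR=53673/512
(1,2): OLD=2553469/16384 → NEW=255, ERR=-1624451/16384
(1,3): OLD=9633289/65536 → NEW=255, ERR=-7078391/65536
(1,4): OLD=177858363/1048576 → NEW=255, ERR=-89528517/1048576
(2,0): OLD=414803/8192 → NEW=0, ERR=414803/8192
(2,1): OLD=30701729/262144 → NEW=0, ERR=30701729/262144
(2,2): OLD=472092131/4194304 → NEW=0, ERR=472092131/4194304
(2,3): OLD=9817014329/67108864 → NEW=255, ERR=-7295745991/67108864
(2,4): OLD=129928228687/1073741824 → NEW=0, ERR=129928228687/1073741824
(3,0): OLD=250748355/4194304 → NEW=0, ERR=250748355/4194304
(3,1): OLD=5101054247/33554432 → NEW=255, ERR=-3455325913/33554432
(3,2): OLD=107435456701/1073741824 → NEW=0, ERR=107435456701/1073741824
(3,3): OLD=434918433277/2147483648 → NEW=255, ERR=-112689896963/2147483648
(3,4): OLD=7080217333281/34359738368 → NEW=255, ERR=-1681515950559/34359738368
(4,0): OLD=13622600173/536870912 → NEW=0, ERR=13622600173/536870912
(4,1): OLD=1209773179021/17179869184 → NEW=0, ERR=1209773179021/17179869184
Target (4,1): original=69, with diffused error = 1209773179021/17179869184

Answer: 1209773179021/17179869184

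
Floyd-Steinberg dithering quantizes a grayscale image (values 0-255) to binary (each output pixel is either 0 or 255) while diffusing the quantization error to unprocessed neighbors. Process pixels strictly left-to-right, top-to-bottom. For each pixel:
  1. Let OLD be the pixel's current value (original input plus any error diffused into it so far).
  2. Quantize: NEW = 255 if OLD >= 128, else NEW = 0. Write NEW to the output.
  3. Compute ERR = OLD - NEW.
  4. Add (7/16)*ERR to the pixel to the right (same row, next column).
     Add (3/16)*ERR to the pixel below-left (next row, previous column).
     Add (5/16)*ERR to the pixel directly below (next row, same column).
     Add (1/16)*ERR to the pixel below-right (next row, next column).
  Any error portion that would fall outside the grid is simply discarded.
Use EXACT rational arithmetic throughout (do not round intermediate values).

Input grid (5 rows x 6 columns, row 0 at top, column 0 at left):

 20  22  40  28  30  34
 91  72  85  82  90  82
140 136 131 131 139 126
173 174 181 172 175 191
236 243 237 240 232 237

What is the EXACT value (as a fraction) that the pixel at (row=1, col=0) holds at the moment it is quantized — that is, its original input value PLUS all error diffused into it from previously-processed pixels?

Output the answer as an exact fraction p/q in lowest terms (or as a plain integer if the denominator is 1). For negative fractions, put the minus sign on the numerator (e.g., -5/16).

(0,0): OLD=20 → NEW=0, ERR=20
(0,1): OLD=123/4 → NEW=0, ERR=123/4
(0,2): OLD=3421/64 → NEW=0, ERR=3421/64
(0,3): OLD=52619/1024 → NEW=0, ERR=52619/1024
(0,4): OLD=859853/16384 → NEW=0, ERR=859853/16384
(0,5): OLD=14931867/262144 → NEW=0, ERR=14931867/262144
(1,0): OLD=6593/64 → NEW=0, ERR=6593/64
Target (1,0): original=91, with diffused error = 6593/64

Answer: 6593/64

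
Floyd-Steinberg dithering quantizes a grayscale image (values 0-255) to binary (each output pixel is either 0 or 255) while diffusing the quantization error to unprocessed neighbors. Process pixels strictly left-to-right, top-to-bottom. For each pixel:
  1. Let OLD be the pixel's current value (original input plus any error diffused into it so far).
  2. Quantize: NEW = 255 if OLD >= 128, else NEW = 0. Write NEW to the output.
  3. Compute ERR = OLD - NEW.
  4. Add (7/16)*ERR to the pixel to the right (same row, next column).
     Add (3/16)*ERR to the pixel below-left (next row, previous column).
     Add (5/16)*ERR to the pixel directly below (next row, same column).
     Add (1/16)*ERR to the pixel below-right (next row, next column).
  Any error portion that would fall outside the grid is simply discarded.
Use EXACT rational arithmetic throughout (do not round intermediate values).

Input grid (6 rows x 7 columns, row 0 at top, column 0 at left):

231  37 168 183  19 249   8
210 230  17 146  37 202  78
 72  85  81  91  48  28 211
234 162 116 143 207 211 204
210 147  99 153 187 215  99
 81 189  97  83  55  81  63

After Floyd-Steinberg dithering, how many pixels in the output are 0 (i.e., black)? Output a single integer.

(0,0): OLD=231 → NEW=255, ERR=-24
(0,1): OLD=53/2 → NEW=0, ERR=53/2
(0,2): OLD=5747/32 → NEW=255, ERR=-2413/32
(0,3): OLD=76805/512 → NEW=255, ERR=-53755/512
(0,4): OLD=-220637/8192 → NEW=0, ERR=-220637/8192
(0,5): OLD=31092469/131072 → NEW=255, ERR=-2330891/131072
(0,6): OLD=460979/2097152 → NEW=0, ERR=460979/2097152
(1,0): OLD=6639/32 → NEW=255, ERR=-1521/32
(1,1): OLD=51673/256 → NEW=255, ERR=-13607/256
(1,2): OLD=-391971/8192 → NEW=0, ERR=-391971/8192
(1,3): OLD=2703169/32768 → NEW=0, ERR=2703169/32768
(1,4): OLD=114878443/2097152 → NEW=0, ERR=114878443/2097152
(1,5): OLD=3670286475/16777216 → NEW=255, ERR=-607903605/16777216
(1,6): OLD=16402725445/268435456 → NEW=0, ERR=16402725445/268435456
(2,0): OLD=193251/4096 → NEW=0, ERR=193251/4096
(2,1): OLD=10104225/131072 → NEW=0, ERR=10104225/131072
(2,2): OLD=234712451/2097152 → NEW=0, ERR=234712451/2097152
(2,3): OLD=2902872651/16777216 → NEW=255, ERR=-1375317429/16777216
(2,4): OLD=3706564659/134217728 → NEW=0, ERR=3706564659/134217728
(2,5): OLD=187431318153/4294967296 → NEW=0, ERR=187431318153/4294967296
(2,6): OLD=16968423531087/68719476736 → NEW=255, ERR=-555043036593/68719476736
(3,0): OLD=551966403/2097152 → NEW=255, ERR=17192643/2097152
(3,1): OLD=3583793175/16777216 → NEW=255, ERR=-694396905/16777216
(3,2): OLD=16416810557/134217728 → NEW=0, ERR=16416810557/134217728
(3,3): OLD=98284107311/536870912 → NEW=255, ERR=-38617975249/536870912
(3,4): OLD=12865588108483/68719476736 → NEW=255, ERR=-4657878459197/68719476736
(3,5): OLD=107309470847113/549755813888 → NEW=255, ERR=-32878261694327/549755813888
(3,6): OLD=1566044631930007/8796093022208 → NEW=255, ERR=-676959088733033/8796093022208
(4,0): OLD=54975960765/268435456 → NEW=255, ERR=-13475080515/268435456
(4,1): OLD=582184398153/4294967296 → NEW=255, ERR=-513032262327/4294967296
(4,2): OLD=4734095036039/68719476736 → NEW=0, ERR=4734095036039/68719476736
(4,3): OLD=85540105885117/549755813888 → NEW=255, ERR=-54647626656323/549755813888
(4,4): OLD=468920639226399/4398046511104 → NEW=0, ERR=468920639226399/4398046511104
(4,5): OLD=31566102301042631/140737488355328 → NEW=255, ERR=-4321957229566009/140737488355328
(4,6): OLD=130100918855487137/2251799813685248 → NEW=0, ERR=130100918855487137/2251799813685248
(5,0): OLD=2949174387435/68719476736 → NEW=0, ERR=2949174387435/68719476736
(5,1): OLD=99081000935913/549755813888 → NEW=255, ERR=-41106731605527/549755813888
(5,2): OLD=262613346905111/4398046511104 → NEW=0, ERR=262613346905111/4398046511104
(5,3): OLD=3601369064407331/35184372088832 → NEW=0, ERR=3601369064407331/35184372088832
(5,4): OLD=272758961719601033/2251799813685248 → NEW=0, ERR=272758961719601033/2251799813685248
(5,5): OLD=2556139418029192809/18014398509481984 → NEW=255, ERR=-2037532201888713111/18014398509481984
(5,6): OLD=8546614513171884423/288230376151711744 → NEW=0, ERR=8546614513171884423/288230376151711744
Output grid:
  Row 0: #.##.#.  (3 black, running=3)
  Row 1: ##...#.  (4 black, running=7)
  Row 2: ...#..#  (5 black, running=12)
  Row 3: ##.####  (1 black, running=13)
  Row 4: ##.#.#.  (3 black, running=16)
  Row 5: .#...#.  (5 black, running=21)

Answer: 21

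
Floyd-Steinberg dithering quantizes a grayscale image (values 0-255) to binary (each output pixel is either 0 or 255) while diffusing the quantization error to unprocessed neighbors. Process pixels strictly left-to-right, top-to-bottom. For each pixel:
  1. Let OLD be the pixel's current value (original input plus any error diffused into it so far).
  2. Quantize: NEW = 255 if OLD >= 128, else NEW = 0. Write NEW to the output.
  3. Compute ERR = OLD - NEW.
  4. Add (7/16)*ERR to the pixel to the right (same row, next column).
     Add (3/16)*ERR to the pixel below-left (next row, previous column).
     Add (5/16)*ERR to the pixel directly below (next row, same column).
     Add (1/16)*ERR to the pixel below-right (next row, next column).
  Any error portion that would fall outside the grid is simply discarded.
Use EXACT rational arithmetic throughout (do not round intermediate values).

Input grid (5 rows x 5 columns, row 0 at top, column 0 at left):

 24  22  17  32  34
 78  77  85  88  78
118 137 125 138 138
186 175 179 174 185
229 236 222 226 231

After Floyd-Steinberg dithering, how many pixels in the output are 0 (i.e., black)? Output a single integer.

(0,0): OLD=24 → NEW=0, ERR=24
(0,1): OLD=65/2 → NEW=0, ERR=65/2
(0,2): OLD=999/32 → NEW=0, ERR=999/32
(0,3): OLD=23377/512 → NEW=0, ERR=23377/512
(0,4): OLD=442167/8192 → NEW=0, ERR=442167/8192
(1,0): OLD=2931/32 → NEW=0, ERR=2931/32
(1,1): OLD=34453/256 → NEW=255, ERR=-30827/256
(1,2): OLD=431433/8192 → NEW=0, ERR=431433/8192
(1,3): OLD=4501693/32768 → NEW=255, ERR=-3854147/32768
(1,4): OLD=24254903/524288 → NEW=0, ERR=24254903/524288
(2,0): OLD=508087/4096 → NEW=0, ERR=508087/4096
(2,1): OLD=22182397/131072 → NEW=255, ERR=-11240963/131072
(2,2): OLD=155938711/2097152 → NEW=0, ERR=155938711/2097152
(2,3): OLD=4890261237/33554432 → NEW=255, ERR=-3666118923/33554432
(2,4): OLD=52240275827/536870912 → NEW=0, ERR=52240275827/536870912
(3,0): OLD=437641303/2097152 → NEW=255, ERR=-97132457/2097152
(3,1): OLD=2510389019/16777216 → NEW=255, ERR=-1767801061/16777216
(3,2): OLD=69949731977/536870912 → NEW=255, ERR=-66952350583/536870912
(3,3): OLD=116166723573/1073741824 → NEW=0, ERR=116166723573/1073741824
(3,4): OLD=4396529816785/17179869184 → NEW=255, ERR=15663174865/17179869184
(4,0): OLD=52283017961/268435456 → NEW=255, ERR=-16168023319/268435456
(4,1): OLD=1292301106745/8589934592 → NEW=255, ERR=-898132214215/8589934592
(4,2): OLD=20751221347159/137438953472 → NEW=255, ERR=-14295711788201/137438953472
(4,3): OLD=454492090771577/2199023255552 → NEW=255, ERR=-106258839394183/2199023255552
(4,4): OLD=7631711958552015/35184372088832 → NEW=255, ERR=-1340302924100145/35184372088832
Output grid:
  Row 0: .....  (5 black, running=5)
  Row 1: .#.#.  (3 black, running=8)
  Row 2: .#.#.  (3 black, running=11)
  Row 3: ###.#  (1 black, running=12)
  Row 4: #####  (0 black, running=12)

Answer: 12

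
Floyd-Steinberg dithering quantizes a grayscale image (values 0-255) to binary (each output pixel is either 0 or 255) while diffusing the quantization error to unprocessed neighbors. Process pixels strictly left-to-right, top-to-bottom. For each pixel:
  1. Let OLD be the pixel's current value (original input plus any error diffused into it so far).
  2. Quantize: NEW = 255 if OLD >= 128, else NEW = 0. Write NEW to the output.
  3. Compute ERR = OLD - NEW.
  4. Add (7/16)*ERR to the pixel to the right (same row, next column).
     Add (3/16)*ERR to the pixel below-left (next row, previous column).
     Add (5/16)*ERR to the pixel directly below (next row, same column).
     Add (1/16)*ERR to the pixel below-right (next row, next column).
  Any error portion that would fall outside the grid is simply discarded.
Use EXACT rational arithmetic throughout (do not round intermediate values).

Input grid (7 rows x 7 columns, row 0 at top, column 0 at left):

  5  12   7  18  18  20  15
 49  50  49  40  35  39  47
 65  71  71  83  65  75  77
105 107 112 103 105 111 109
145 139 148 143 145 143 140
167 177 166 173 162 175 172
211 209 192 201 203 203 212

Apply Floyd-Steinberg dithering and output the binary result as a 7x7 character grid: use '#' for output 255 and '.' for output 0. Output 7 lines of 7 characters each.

Answer: .......
.......
.#.#.#.
.#..#.#
#.##.#.
##.##.#
###.###

Derivation:
(0,0): OLD=5 → NEW=0, ERR=5
(0,1): OLD=227/16 → NEW=0, ERR=227/16
(0,2): OLD=3381/256 → NEW=0, ERR=3381/256
(0,3): OLD=97395/4096 → NEW=0, ERR=97395/4096
(0,4): OLD=1861413/65536 → NEW=0, ERR=1861413/65536
(0,5): OLD=34001411/1048576 → NEW=0, ERR=34001411/1048576
(0,6): OLD=489668117/16777216 → NEW=0, ERR=489668117/16777216
(1,0): OLD=13625/256 → NEW=0, ERR=13625/256
(1,1): OLD=164879/2048 → NEW=0, ERR=164879/2048
(1,2): OLD=6140347/65536 → NEW=0, ERR=6140347/65536
(1,3): OLD=24791711/262144 → NEW=0, ERR=24791711/262144
(1,4): OLD=1557220861/16777216 → NEW=0, ERR=1557220861/16777216
(1,5): OLD=13017583885/134217728 → NEW=0, ERR=13017583885/134217728
(1,6): OLD=215993723939/2147483648 → NEW=0, ERR=215993723939/2147483648
(2,0): OLD=3169557/32768 → NEW=0, ERR=3169557/32768
(2,1): OLD=167112375/1048576 → NEW=255, ERR=-100274505/1048576
(2,2): OLD=1362407141/16777216 → NEW=0, ERR=1362407141/16777216
(2,3): OLD=22996965885/134217728 → NEW=255, ERR=-11228554755/134217728
(2,4): OLD=87510747981/1073741824 → NEW=0, ERR=87510747981/1073741824
(2,5): OLD=5690843002159/34359738368 → NEW=255, ERR=-3070890281681/34359738368
(2,6): OLD=41446965087289/549755813888 → NEW=0, ERR=41446965087289/549755813888
(3,0): OLD=1967913285/16777216 → NEW=0, ERR=1967913285/16777216
(3,1): OLD=20093030497/134217728 → NEW=255, ERR=-14132490143/134217728
(3,2): OLD=74783111155/1073741824 → NEW=0, ERR=74783111155/1073741824
(3,3): OLD=548398103701/4294967296 → NEW=0, ERR=548398103701/4294967296
(3,4): OLD=90349193080133/549755813888 → NEW=255, ERR=-49838539461307/549755813888
(3,5): OLD=275485862464799/4398046511104 → NEW=0, ERR=275485862464799/4398046511104
(3,6): OLD=10863398800055361/70368744177664 → NEW=255, ERR=-7080630965248959/70368744177664
(4,0): OLD=347704189931/2147483648 → NEW=255, ERR=-199904140309/2147483648
(4,1): OLD=2946667006959/34359738368 → NEW=0, ERR=2946667006959/34359738368
(4,2): OLD=123499464301153/549755813888 → NEW=255, ERR=-16688268240287/549755813888
(4,3): OLD=690385772694907/4398046511104 → NEW=255, ERR=-431116087636613/4398046511104
(4,4): OLD=3290065479718465/35184372088832 → NEW=0, ERR=3290065479718465/35184372088832
(4,5): OLD=201482246444943489/1125899906842624 → NEW=255, ERR=-85622229799925631/1125899906842624
(4,6): OLD=1426734086299070167/18014398509481984 → NEW=0, ERR=1426734086299070167/18014398509481984
(5,0): OLD=84656890715453/549755813888 → NEW=255, ERR=-55530841825987/549755813888
(5,1): OLD=651342834032831/4398046511104 → NEW=255, ERR=-470159026298689/4398046511104
(5,2): OLD=3403196366885417/35184372088832 → NEW=0, ERR=3403196366885417/35184372088832
(5,3): OLD=56385110138198701/281474976710656 → NEW=255, ERR=-15391008923018579/281474976710656
(5,4): OLD=2646562377611765775/18014398509481984 → NEW=255, ERR=-1947109242306140145/18014398509481984
(5,5): OLD=17962744265462794143/144115188075855872 → NEW=0, ERR=17962744265462794143/144115188075855872
(5,6): OLD=568453925480567244657/2305843009213693952 → NEW=255, ERR=-19536041868924713103/2305843009213693952
(6,0): OLD=11216094269551557/70368744177664 → NEW=255, ERR=-6727935495752763/70368744177664
(6,1): OLD=163916040403530121/1125899906842624 → NEW=255, ERR=-123188435841338999/1125899906842624
(6,2): OLD=2835904063824147323/18014398509481984 → NEW=255, ERR=-1757767556093758597/18014398509481984
(6,3): OLD=18302959335699359077/144115188075855872 → NEW=0, ERR=18302959335699359077/144115188075855872
(6,4): OLD=70541314094479081247/288230376151711744 → NEW=255, ERR=-2957431824207413473/288230376151711744
(6,5): OLD=8452943344385526255179/36893488147419103232 → NEW=255, ERR=-954896133206345068981/36893488147419103232
(6,6): OLD=121494018046045680932445/590295810358705651712 → NEW=255, ERR=-29031413595424260254115/590295810358705651712
Row 0: .......
Row 1: .......
Row 2: .#.#.#.
Row 3: .#..#.#
Row 4: #.##.#.
Row 5: ##.##.#
Row 6: ###.###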